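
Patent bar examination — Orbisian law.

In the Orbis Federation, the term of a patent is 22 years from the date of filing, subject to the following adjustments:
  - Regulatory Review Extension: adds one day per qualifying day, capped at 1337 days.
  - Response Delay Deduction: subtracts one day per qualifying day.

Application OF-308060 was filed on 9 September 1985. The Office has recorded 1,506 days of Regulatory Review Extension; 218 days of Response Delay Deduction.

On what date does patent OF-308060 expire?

2010-10-02

Base term: filing date + 22 years → 9 September 2007.
Regulatory Review Extension: 1506 days claimed exceeds the 1337-day cap, so +1337 days → 8 May 2011.
Response Delay Deduction: −218 days → 2 October 2010.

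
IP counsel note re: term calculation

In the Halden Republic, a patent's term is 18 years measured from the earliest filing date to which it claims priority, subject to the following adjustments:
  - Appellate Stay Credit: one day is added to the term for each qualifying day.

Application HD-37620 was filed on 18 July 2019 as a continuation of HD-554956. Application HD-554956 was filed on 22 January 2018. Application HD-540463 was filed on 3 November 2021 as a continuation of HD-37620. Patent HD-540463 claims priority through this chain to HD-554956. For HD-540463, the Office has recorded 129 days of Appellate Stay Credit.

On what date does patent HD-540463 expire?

Earliest priority filing: 22 January 2018.
Base term: 22 January 2018 + 18 years → 22 January 2036.
Appellate Stay Credit: +129 days → 30 May 2036.

May 30, 2036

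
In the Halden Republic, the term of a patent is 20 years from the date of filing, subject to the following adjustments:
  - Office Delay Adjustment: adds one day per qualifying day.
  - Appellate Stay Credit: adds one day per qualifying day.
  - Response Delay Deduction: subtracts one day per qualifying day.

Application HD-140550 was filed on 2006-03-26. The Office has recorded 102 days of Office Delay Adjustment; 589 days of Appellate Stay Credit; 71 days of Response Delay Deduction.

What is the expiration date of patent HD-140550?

Base term: filing date + 20 years → 26 March 2026.
Office Delay Adjustment: +102 days → 6 July 2026.
Appellate Stay Credit: +589 days → 15 February 2028.
Response Delay Deduction: −71 days → 6 December 2027.

2027-12-06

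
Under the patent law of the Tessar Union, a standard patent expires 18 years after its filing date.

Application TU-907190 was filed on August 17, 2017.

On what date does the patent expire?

Filing date + 18 years → 17 August 2035.

2035-08-17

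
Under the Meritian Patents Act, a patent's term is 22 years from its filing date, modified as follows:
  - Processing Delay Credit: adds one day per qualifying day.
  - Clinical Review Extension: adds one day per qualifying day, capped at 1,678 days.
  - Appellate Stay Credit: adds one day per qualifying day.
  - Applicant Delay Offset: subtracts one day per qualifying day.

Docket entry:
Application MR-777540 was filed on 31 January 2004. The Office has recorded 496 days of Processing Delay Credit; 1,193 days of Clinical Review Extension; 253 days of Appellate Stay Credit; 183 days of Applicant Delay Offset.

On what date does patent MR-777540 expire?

Base term: filing date + 22 years → 31 January 2026.
Processing Delay Credit: +496 days → 11 June 2027.
Clinical Review Extension: 1193 days (within the 1678-day cap) → +1193 days → 16 September 2030.
Appellate Stay Credit: +253 days → 27 May 2031.
Applicant Delay Offset: −183 days → 25 November 2030.

November 25, 2030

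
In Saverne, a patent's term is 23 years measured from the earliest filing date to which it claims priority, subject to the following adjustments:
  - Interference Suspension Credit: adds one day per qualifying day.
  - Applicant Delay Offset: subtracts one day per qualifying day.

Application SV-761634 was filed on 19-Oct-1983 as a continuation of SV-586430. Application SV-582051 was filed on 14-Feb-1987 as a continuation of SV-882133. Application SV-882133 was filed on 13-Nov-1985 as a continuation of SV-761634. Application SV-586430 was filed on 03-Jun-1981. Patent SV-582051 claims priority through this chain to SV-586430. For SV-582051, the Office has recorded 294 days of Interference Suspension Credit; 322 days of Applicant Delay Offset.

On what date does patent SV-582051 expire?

May 6, 2004

Earliest priority filing: 3 June 1981.
Base term: 3 June 1981 + 23 years → 3 June 2004.
Interference Suspension Credit: +294 days → 24 March 2005.
Applicant Delay Offset: −322 days → 6 May 2004.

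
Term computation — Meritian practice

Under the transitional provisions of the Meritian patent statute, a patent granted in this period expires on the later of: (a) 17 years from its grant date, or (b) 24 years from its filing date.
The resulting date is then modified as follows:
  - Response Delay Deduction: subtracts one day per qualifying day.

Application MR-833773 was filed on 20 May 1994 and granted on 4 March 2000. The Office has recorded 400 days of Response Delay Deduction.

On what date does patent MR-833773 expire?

April 15, 2017

(a) grant + 17 years → 4 March 2017.
(b) filing + 24 years → 20 May 2018.
Later of the two: 20 May 2018.
Response Delay Deduction: −400 days → 15 April 2017.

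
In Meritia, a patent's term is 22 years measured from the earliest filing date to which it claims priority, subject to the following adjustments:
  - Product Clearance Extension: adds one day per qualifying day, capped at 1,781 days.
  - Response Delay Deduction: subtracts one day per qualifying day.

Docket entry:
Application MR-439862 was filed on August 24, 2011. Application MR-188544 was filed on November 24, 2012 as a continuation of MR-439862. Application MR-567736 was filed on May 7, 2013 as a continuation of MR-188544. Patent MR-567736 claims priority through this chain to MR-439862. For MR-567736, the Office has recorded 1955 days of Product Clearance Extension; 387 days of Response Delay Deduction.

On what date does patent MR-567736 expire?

2037-06-18

Earliest priority filing: 24 August 2011.
Base term: 24 August 2011 + 22 years → 24 August 2033.
Product Clearance Extension: 1955 days claimed exceeds the 1781-day cap, so +1781 days → 10 July 2038.
Response Delay Deduction: −387 days → 18 June 2037.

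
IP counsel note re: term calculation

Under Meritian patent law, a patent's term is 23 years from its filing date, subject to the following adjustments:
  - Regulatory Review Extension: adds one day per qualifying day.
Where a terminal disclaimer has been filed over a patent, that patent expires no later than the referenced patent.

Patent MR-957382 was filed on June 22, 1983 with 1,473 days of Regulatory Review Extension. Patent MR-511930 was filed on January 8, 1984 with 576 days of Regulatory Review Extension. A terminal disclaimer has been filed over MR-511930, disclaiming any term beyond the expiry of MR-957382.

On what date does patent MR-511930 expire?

Natural term of MR-511930:
  Base: filing + 23 years → 8 January 2007.
  Regulatory Review Extension: +576 days → 6 August 2008.
Expiry of referenced patent MR-957382:
  Base: filing + 23 years → 22 June 2006.
  Regulatory Review Extension: +1473 days → 4 July 2010.
Terminal disclaimer: MR-511930 expires on the earlier of 6 August 2008 and 4 July 2010.

August 6, 2008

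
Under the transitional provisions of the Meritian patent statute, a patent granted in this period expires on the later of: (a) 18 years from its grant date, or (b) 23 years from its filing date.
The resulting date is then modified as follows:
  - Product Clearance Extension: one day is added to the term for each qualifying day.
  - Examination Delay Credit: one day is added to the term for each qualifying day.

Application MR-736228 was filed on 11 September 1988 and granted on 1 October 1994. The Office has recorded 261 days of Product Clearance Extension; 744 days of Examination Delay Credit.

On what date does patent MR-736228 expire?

2015-07-03

(a) grant + 18 years → 1 October 2012.
(b) filing + 23 years → 11 September 2011.
Later of the two: 1 October 2012.
Product Clearance Extension: +261 days → 19 June 2013.
Examination Delay Credit: +744 days → 3 July 2015.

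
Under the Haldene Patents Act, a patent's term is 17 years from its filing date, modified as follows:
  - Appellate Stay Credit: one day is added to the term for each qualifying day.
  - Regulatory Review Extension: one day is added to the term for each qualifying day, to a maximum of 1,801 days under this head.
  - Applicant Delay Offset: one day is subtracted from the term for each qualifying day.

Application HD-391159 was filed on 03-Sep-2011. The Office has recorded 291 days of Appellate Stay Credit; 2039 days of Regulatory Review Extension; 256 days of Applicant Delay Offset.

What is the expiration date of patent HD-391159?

September 13, 2033

Base term: filing date + 17 years → 3 September 2028.
Appellate Stay Credit: +291 days → 21 June 2029.
Regulatory Review Extension: 2039 days claimed exceeds the 1801-day cap, so +1801 days → 27 May 2034.
Applicant Delay Offset: −256 days → 13 September 2033.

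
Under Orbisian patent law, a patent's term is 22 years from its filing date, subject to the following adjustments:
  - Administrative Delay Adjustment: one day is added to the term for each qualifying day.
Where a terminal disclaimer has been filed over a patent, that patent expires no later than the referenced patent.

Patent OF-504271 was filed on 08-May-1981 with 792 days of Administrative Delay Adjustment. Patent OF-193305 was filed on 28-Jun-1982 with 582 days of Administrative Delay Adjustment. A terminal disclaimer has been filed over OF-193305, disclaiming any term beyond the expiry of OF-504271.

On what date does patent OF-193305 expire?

July 8, 2005

Natural term of OF-193305:
  Base: filing + 22 years → 28 June 2004.
  Administrative Delay Adjustment: +582 days → 31 January 2006.
Expiry of referenced patent OF-504271:
  Base: filing + 22 years → 8 May 2003.
  Administrative Delay Adjustment: +792 days → 8 July 2005.
Terminal disclaimer: OF-193305 expires on the earlier of 31 January 2006 and 8 July 2005.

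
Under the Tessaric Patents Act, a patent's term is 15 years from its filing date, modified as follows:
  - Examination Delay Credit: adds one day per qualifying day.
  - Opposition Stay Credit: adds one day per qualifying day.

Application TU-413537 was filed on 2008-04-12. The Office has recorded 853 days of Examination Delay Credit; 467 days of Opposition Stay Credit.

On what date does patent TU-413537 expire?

Base term: filing date + 15 years → 12 April 2023.
Examination Delay Credit: +853 days → 12 August 2025.
Opposition Stay Credit: +467 days → 22 November 2026.

2026-11-22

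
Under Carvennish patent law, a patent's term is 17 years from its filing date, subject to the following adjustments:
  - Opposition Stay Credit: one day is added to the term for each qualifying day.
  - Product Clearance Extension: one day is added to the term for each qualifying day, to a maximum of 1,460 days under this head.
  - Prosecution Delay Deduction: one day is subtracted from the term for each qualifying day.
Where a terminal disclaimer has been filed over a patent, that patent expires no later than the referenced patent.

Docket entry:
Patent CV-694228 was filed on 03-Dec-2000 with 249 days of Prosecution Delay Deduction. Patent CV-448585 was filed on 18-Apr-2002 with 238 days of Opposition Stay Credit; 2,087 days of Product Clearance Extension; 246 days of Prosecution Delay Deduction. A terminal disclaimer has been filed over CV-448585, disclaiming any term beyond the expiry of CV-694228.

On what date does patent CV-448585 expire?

Natural term of CV-448585:
  Base: filing + 17 years → 18 April 2019.
  Opposition Stay Credit: +238 days → 12 December 2019.
  Product Clearance Extension: 2087 days claimed exceeds the 1460-day cap, so +1460 days → 11 December 2023.
  Prosecution Delay Deduction: −246 days → 9 April 2023.
Expiry of referenced patent CV-694228:
  Base: filing + 17 years → 3 December 2017.
  Prosecution Delay Deduction: −249 days → 29 March 2017.
Terminal disclaimer: CV-448585 expires on the earlier of 9 April 2023 and 29 March 2017.

2017-03-29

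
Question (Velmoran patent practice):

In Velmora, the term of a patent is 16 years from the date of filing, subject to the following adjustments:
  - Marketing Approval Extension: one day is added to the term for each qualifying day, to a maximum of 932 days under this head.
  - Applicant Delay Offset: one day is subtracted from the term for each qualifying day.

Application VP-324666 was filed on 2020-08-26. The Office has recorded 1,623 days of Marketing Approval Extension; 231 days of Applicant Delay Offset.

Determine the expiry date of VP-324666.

Base term: filing date + 16 years → 26 August 2036.
Marketing Approval Extension: 1623 days claimed exceeds the 932-day cap, so +932 days → 16 March 2039.
Applicant Delay Offset: −231 days → 28 July 2038.

2038-07-28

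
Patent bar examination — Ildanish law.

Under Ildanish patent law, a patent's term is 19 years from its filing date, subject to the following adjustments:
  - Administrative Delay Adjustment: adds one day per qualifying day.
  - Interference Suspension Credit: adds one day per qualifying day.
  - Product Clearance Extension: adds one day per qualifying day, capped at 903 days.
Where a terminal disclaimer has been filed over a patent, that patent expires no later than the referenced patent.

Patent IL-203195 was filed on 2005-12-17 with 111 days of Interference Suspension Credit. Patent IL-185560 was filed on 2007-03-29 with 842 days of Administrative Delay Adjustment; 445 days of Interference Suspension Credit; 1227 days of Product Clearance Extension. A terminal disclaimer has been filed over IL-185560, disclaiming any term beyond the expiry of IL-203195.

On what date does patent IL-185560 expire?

2025-04-07

Natural term of IL-185560:
  Base: filing + 19 years → 29 March 2026.
  Administrative Delay Adjustment: +842 days → 18 July 2028.
  Interference Suspension Credit: +445 days → 6 October 2029.
  Product Clearance Extension: 1227 days claimed exceeds the 903-day cap, so +903 days → 27 March 2032.
Expiry of referenced patent IL-203195:
  Base: filing + 19 years → 17 December 2024.
  Interference Suspension Credit: +111 days → 7 April 2025.
Terminal disclaimer: IL-185560 expires on the earlier of 27 March 2032 and 7 April 2025.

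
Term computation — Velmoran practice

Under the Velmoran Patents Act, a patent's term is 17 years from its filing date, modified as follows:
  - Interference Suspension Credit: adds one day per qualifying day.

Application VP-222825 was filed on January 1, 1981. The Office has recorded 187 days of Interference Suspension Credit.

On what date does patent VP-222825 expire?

Base term: filing date + 17 years → 1 January 1998.
Interference Suspension Credit: +187 days → 7 July 1998.

July 7, 1998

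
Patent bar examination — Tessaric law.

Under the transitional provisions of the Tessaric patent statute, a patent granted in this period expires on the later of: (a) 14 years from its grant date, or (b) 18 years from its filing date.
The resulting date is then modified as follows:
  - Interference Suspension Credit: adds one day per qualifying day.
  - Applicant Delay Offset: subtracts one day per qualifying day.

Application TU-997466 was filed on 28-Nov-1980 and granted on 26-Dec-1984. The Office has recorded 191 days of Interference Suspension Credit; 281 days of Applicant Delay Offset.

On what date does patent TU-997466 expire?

September 27, 1998

(a) grant + 14 years → 26 December 1998.
(b) filing + 18 years → 28 November 1998.
Later of the two: 26 December 1998.
Interference Suspension Credit: +191 days → 5 July 1999.
Applicant Delay Offset: −281 days → 27 September 1998.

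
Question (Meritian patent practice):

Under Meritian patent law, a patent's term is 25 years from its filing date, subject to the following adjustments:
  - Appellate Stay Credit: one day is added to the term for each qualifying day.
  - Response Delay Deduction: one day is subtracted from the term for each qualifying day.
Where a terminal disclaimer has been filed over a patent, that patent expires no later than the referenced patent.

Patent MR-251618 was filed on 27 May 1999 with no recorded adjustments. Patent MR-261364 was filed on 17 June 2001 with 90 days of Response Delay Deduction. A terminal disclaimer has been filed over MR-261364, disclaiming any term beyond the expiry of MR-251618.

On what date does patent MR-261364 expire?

Natural term of MR-261364:
  Base: filing + 25 years → 17 June 2026.
  Response Delay Deduction: −90 days → 19 March 2026.
Expiry of referenced patent MR-251618:
  Base: filing + 25 years → 27 May 2024.
Terminal disclaimer: MR-261364 expires on the earlier of 19 March 2026 and 27 May 2024.

2024-05-27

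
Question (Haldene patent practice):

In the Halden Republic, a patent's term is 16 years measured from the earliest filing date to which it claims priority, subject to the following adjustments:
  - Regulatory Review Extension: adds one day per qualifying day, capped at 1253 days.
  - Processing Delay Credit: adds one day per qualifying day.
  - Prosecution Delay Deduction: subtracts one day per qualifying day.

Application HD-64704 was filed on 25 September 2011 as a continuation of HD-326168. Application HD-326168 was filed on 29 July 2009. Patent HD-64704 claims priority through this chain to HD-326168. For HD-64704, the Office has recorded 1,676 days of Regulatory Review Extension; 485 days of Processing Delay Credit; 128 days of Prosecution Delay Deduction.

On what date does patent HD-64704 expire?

Earliest priority filing: 29 July 2009.
Base term: 29 July 2009 + 16 years → 29 July 2025.
Regulatory Review Extension: 1676 days claimed exceeds the 1253-day cap, so +1253 days → 2 January 2029.
Processing Delay Credit: +485 days → 2 May 2030.
Prosecution Delay Deduction: −128 days → 25 December 2029.

December 25, 2029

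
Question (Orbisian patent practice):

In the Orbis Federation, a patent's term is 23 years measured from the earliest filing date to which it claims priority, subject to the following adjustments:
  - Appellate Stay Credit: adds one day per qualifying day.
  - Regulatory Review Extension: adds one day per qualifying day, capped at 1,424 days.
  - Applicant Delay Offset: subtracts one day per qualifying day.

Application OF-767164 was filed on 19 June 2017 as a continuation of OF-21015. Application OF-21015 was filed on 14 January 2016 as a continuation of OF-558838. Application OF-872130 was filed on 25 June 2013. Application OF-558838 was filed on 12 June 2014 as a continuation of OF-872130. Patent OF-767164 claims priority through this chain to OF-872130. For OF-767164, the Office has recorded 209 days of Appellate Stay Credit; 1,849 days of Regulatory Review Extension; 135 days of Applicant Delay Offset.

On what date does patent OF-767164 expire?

August 1, 2040

Earliest priority filing: 25 June 2013.
Base term: 25 June 2013 + 23 years → 25 June 2036.
Appellate Stay Credit: +209 days → 20 January 2037.
Regulatory Review Extension: 1849 days claimed exceeds the 1424-day cap, so +1424 days → 14 December 2040.
Applicant Delay Offset: −135 days → 1 August 2040.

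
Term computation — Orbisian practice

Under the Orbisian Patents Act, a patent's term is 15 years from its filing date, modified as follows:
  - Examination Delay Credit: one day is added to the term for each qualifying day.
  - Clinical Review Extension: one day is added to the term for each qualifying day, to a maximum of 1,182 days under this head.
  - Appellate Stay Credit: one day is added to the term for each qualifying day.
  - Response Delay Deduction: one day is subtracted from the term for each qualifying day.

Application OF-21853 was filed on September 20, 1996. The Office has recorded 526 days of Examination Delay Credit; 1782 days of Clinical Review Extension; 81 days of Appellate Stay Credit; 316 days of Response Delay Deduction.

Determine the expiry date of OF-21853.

Base term: filing date + 15 years → 20 September 2011.
Examination Delay Credit: +526 days → 27 February 2013.
Clinical Review Extension: 1782 days claimed exceeds the 1182-day cap, so +1182 days → 24 May 2016.
Appellate Stay Credit: +81 days → 13 August 2016.
Response Delay Deduction: −316 days → 2 October 2015.

October 2, 2015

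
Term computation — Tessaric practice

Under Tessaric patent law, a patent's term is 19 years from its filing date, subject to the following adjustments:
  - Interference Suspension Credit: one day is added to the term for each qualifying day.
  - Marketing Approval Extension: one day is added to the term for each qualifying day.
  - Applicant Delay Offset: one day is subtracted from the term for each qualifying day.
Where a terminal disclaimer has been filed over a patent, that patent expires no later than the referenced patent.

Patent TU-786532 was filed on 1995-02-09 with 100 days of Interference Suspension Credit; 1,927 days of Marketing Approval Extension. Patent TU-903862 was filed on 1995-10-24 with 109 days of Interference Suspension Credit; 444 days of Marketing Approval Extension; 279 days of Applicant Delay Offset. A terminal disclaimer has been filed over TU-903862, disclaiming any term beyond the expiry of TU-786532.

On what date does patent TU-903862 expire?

July 25, 2015

Natural term of TU-903862:
  Base: filing + 19 years → 24 October 2014.
  Interference Suspension Credit: +109 days → 10 February 2015.
  Marketing Approval Extension: +444 days → 29 April 2016.
  Applicant Delay Offset: −279 days → 25 July 2015.
Expiry of referenced patent TU-786532:
  Base: filing + 19 years → 9 February 2014.
  Interference Suspension Credit: +100 days → 20 May 2014.
  Marketing Approval Extension: +1927 days → 29 August 2019.
Terminal disclaimer: TU-903862 expires on the earlier of 25 July 2015 and 29 August 2019.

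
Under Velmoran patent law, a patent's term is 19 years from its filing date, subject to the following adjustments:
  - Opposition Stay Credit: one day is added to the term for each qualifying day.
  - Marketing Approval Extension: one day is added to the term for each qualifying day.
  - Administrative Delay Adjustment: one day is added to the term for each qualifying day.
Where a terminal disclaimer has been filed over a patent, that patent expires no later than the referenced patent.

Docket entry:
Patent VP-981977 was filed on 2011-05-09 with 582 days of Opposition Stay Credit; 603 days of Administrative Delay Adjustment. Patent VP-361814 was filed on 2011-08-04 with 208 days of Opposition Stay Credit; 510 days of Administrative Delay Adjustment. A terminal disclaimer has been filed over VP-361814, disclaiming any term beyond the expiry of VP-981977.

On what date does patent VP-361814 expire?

July 22, 2032

Natural term of VP-361814:
  Base: filing + 19 years → 4 August 2030.
  Opposition Stay Credit: +208 days → 28 February 2031.
  Administrative Delay Adjustment: +510 days → 22 July 2032.
Expiry of referenced patent VP-981977:
  Base: filing + 19 years → 9 May 2030.
  Opposition Stay Credit: +582 days → 12 December 2031.
  Administrative Delay Adjustment: +603 days → 6 August 2033.
Terminal disclaimer: VP-361814 expires on the earlier of 22 July 2032 and 6 August 2033.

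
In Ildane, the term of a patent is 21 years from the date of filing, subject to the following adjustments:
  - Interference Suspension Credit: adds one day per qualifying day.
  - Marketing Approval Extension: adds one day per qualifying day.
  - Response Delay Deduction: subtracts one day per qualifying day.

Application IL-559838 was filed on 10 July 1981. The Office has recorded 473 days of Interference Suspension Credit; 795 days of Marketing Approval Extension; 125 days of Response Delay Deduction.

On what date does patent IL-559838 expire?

Base term: filing date + 21 years → 10 July 2002.
Interference Suspension Credit: +473 days → 26 October 2003.
Marketing Approval Extension: +795 days → 29 December 2005.
Response Delay Deduction: −125 days → 26 August 2005.

2005-08-26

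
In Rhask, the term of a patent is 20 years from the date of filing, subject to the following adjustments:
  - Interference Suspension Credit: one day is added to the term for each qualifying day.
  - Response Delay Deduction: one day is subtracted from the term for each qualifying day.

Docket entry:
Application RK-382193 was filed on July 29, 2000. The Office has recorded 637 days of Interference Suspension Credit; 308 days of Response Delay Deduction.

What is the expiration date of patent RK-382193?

2021-06-23

Base term: filing date + 20 years → 29 July 2020.
Interference Suspension Credit: +637 days → 27 April 2022.
Response Delay Deduction: −308 days → 23 June 2021.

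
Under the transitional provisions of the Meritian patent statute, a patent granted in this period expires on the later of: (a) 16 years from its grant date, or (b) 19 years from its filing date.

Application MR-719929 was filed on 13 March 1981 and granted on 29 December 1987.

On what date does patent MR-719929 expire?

(a) grant + 16 years → 29 December 2003.
(b) filing + 19 years → 13 March 2000.
Later of the two: 29 December 2003.

December 29, 2003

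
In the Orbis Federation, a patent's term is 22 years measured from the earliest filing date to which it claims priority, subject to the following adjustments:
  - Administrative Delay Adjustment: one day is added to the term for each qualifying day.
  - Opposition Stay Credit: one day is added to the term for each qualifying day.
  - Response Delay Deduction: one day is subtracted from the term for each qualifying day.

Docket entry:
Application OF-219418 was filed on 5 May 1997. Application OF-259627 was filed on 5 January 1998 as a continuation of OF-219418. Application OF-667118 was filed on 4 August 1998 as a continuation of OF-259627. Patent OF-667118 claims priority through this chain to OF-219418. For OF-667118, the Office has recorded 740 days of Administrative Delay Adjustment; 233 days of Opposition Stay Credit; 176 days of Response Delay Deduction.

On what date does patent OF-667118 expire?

July 10, 2021

Earliest priority filing: 5 May 1997.
Base term: 5 May 1997 + 22 years → 5 May 2019.
Administrative Delay Adjustment: +740 days → 14 May 2021.
Opposition Stay Credit: +233 days → 2 January 2022.
Response Delay Deduction: −176 days → 10 July 2021.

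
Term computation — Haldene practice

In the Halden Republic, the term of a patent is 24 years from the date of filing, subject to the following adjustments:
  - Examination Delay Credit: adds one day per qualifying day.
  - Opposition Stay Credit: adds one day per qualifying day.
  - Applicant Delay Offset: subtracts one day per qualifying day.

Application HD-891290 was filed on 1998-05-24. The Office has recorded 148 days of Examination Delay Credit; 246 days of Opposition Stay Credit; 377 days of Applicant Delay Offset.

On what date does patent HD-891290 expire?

June 10, 2022

Base term: filing date + 24 years → 24 May 2022.
Examination Delay Credit: +148 days → 19 October 2022.
Opposition Stay Credit: +246 days → 22 June 2023.
Applicant Delay Offset: −377 days → 10 June 2022.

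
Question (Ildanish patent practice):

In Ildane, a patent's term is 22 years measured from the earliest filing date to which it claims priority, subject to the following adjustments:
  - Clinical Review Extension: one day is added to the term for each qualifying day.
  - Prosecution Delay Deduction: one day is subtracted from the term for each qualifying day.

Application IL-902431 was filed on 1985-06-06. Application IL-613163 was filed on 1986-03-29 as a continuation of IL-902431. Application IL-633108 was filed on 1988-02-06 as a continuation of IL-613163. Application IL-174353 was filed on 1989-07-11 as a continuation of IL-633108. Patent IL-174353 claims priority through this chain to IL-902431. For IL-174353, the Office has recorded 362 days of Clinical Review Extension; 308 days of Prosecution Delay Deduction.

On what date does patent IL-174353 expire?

2007-07-30

Earliest priority filing: 6 June 1985.
Base term: 6 June 1985 + 22 years → 6 June 2007.
Clinical Review Extension: +362 days → 2 June 2008.
Prosecution Delay Deduction: −308 days → 30 July 2007.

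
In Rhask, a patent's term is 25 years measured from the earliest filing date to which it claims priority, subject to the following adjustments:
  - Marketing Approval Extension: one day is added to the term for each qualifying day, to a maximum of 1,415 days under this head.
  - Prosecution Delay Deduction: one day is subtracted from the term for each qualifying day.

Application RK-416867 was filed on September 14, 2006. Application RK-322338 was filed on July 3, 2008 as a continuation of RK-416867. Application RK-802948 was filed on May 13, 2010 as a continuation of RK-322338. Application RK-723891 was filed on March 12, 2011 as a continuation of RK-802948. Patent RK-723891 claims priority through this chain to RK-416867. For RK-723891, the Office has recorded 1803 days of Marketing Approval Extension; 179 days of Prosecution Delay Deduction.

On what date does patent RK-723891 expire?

Earliest priority filing: 14 September 2006.
Base term: 14 September 2006 + 25 years → 14 September 2031.
Marketing Approval Extension: 1803 days claimed exceeds the 1415-day cap, so +1415 days → 30 July 2035.
Prosecution Delay Deduction: −179 days → 1 February 2035.

February 1, 2035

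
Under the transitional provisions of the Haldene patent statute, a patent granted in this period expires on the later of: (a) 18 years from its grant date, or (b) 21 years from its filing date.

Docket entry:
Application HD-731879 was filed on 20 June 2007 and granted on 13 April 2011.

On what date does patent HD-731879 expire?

(a) grant + 18 years → 13 April 2029.
(b) filing + 21 years → 20 June 2028.
Later of the two: 13 April 2029.

2029-04-13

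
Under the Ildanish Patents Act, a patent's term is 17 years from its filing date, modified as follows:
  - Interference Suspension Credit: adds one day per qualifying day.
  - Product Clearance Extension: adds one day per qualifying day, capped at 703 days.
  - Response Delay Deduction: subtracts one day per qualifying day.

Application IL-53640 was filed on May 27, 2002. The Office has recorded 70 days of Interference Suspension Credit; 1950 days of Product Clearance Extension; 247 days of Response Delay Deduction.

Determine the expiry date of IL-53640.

Base term: filing date + 17 years → 27 May 2019.
Interference Suspension Credit: +70 days → 5 August 2019.
Product Clearance Extension: 1950 days claimed exceeds the 703-day cap, so +703 days → 8 July 2021.
Response Delay Deduction: −247 days → 3 November 2020.

November 3, 2020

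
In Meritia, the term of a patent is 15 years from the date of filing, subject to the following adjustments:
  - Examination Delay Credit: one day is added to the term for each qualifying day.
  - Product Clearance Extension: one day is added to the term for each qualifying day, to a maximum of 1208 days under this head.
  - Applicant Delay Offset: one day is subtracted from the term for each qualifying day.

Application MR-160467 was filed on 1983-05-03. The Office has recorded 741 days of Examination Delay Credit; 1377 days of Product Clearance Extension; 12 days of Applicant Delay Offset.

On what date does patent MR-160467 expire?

Base term: filing date + 15 years → 3 May 1998.
Examination Delay Credit: +741 days → 13 May 2000.
Product Clearance Extension: 1377 days claimed exceeds the 1208-day cap, so +1208 days → 3 September 2003.
Applicant Delay Offset: −12 days → 22 August 2003.

2003-08-22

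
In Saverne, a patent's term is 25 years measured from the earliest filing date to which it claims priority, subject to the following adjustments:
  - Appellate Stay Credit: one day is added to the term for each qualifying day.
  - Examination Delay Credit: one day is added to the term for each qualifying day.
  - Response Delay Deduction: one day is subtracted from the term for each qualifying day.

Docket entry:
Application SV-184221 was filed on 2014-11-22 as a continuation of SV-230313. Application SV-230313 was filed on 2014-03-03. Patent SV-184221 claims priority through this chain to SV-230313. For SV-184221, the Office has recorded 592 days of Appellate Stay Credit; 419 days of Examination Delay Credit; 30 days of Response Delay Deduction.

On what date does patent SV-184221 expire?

Earliest priority filing: 3 March 2014.
Base term: 3 March 2014 + 25 years → 3 March 2039.
Appellate Stay Credit: +592 days → 15 October 2040.
Examination Delay Credit: +419 days → 8 December 2041.
Response Delay Deduction: −30 days → 8 November 2041.

November 8, 2041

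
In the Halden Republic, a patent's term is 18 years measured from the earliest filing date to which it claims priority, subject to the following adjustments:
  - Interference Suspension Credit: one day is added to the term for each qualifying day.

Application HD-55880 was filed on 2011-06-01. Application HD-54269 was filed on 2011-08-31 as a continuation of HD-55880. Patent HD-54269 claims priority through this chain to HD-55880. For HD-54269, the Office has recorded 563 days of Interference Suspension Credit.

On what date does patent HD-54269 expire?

Earliest priority filing: 1 June 2011.
Base term: 1 June 2011 + 18 years → 1 June 2029.
Interference Suspension Credit: +563 days → 16 December 2030.

2030-12-16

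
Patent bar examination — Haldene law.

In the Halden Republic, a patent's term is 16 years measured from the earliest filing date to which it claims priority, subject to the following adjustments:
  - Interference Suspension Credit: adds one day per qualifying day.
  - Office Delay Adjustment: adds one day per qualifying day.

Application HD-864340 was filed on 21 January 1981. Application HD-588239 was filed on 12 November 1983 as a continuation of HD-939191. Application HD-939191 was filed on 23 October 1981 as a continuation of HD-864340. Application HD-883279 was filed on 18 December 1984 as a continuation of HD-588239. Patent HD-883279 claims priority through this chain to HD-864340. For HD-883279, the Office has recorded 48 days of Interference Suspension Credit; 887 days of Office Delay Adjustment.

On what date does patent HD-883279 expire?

1999-08-14

Earliest priority filing: 21 January 1981.
Base term: 21 January 1981 + 16 years → 21 January 1997.
Interference Suspension Credit: +48 days → 10 March 1997.
Office Delay Adjustment: +887 days → 14 August 1999.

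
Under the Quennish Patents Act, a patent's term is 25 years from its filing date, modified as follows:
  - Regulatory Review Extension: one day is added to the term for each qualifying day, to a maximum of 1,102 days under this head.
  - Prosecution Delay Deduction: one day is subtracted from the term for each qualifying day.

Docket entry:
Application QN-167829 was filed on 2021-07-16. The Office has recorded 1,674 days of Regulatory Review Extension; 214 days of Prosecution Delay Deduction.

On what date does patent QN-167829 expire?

Base term: filing date + 25 years → 16 July 2046.
Regulatory Review Extension: 1674 days claimed exceeds the 1102-day cap, so +1102 days → 22 July 2049.
Prosecution Delay Deduction: −214 days → 20 December 2048.

December 20, 2048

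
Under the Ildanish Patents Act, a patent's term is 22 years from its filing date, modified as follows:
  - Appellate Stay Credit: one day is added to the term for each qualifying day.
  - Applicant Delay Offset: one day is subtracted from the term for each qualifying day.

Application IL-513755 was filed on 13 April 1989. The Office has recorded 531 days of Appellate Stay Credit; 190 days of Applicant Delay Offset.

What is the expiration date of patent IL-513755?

Base term: filing date + 22 years → 13 April 2011.
Appellate Stay Credit: +531 days → 25 September 2012.
Applicant Delay Offset: −190 days → 19 March 2012.

2012-03-19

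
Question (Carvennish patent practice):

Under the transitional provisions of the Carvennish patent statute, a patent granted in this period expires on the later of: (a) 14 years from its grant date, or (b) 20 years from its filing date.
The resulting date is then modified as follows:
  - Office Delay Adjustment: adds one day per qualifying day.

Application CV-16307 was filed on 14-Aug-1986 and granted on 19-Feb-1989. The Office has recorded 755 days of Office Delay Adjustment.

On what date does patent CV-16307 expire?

2008-09-07

(a) grant + 14 years → 19 February 2003.
(b) filing + 20 years → 14 August 2006.
Later of the two: 14 August 2006.
Office Delay Adjustment: +755 days → 7 September 2008.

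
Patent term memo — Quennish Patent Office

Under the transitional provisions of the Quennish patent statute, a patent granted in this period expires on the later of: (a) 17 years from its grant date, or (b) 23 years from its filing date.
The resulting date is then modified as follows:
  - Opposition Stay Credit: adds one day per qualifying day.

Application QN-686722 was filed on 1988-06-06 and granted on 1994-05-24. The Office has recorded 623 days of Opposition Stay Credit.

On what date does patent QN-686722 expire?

2013-02-18

(a) grant + 17 years → 24 May 2011.
(b) filing + 23 years → 6 June 2011.
Later of the two: 6 June 2011.
Opposition Stay Credit: +623 days → 18 February 2013.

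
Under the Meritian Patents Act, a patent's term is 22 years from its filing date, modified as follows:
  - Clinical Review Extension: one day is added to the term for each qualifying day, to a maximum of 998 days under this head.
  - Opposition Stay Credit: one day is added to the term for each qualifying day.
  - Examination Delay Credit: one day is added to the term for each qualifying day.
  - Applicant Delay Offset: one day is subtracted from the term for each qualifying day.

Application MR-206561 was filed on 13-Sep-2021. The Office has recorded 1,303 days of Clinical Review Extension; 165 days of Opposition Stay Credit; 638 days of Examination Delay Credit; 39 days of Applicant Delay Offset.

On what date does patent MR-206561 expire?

2048-07-10

Base term: filing date + 22 years → 13 September 2043.
Clinical Review Extension: 1303 days claimed exceeds the 998-day cap, so +998 days → 7 June 2046.
Opposition Stay Credit: +165 days → 19 November 2046.
Examination Delay Credit: +638 days → 18 August 2048.
Applicant Delay Offset: −39 days → 10 July 2048.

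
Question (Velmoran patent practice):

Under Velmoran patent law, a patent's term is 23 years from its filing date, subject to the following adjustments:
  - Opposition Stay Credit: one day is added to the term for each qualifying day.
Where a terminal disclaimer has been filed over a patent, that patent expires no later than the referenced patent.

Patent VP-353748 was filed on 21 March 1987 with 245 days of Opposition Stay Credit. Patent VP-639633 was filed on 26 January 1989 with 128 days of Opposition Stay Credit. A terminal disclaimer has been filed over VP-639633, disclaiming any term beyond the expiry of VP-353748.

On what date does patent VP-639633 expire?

2010-11-21

Natural term of VP-639633:
  Base: filing + 23 years → 26 January 2012.
  Opposition Stay Credit: +128 days → 2 June 2012.
Expiry of referenced patent VP-353748:
  Base: filing + 23 years → 21 March 2010.
  Opposition Stay Credit: +245 days → 21 November 2010.
Terminal disclaimer: VP-639633 expires on the earlier of 2 June 2012 and 21 November 2010.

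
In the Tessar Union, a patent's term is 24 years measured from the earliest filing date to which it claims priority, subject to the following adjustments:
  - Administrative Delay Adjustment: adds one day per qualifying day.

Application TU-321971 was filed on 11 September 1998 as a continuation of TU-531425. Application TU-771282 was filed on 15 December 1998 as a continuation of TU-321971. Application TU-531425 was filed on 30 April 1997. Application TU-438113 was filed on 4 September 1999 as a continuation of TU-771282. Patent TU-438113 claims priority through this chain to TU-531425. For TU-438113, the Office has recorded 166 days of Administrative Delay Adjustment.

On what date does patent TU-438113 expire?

Earliest priority filing: 30 April 1997.
Base term: 30 April 1997 + 24 years → 30 April 2021.
Administrative Delay Adjustment: +166 days → 13 October 2021.

October 13, 2021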